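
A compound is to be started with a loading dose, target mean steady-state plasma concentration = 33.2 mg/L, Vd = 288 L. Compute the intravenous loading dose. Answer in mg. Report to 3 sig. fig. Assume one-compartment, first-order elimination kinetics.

9560 mg

LD = Css × Vd = 33.2 × 288 = 9562 mg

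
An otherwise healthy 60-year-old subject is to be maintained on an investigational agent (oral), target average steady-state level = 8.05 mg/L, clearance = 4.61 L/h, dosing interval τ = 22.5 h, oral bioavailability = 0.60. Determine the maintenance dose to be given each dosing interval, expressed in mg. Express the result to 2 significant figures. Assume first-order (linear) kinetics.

At steady state, F × (Dose/τ) = Css × CL.
Dose = Css × CL × τ / F = 8.05 × 4.610 × 22.5 / 0.60 = 1392 mg

1400 mg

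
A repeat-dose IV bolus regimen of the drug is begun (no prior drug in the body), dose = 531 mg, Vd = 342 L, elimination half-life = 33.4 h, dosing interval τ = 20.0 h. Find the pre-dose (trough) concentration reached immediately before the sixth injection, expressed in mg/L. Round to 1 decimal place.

2.6 mg/L

C₀ per dose = Dose / Vd = 531 / 342 = 1.553 mg/L
k = ln2 / t½ = 0.693147 / 33.4 = 0.02075 h⁻¹
Fraction remaining after one interval: r = e^(−kτ) = e^(−0.02075 × 20.0) = 0.6603
Before dose 6, 5 doses have been given (aged 1τ, 2τ, 3τ, 4τ, 5τ).
C_trough = C₀ × (r + r² + … + r^5) = C₀ × r(1−r^5)/(1−r)
        = 1.553 × 0.6603 × (1 − 0.1255) / (1 − 0.6603) = 2.640 mg/L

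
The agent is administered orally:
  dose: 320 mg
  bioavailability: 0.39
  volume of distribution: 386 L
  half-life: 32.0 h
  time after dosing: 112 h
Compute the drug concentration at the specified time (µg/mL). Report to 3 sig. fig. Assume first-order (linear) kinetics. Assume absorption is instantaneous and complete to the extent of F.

0.0286 µg/mL

Amount reaching circulation = F × Dose = 0.39 × 320.0 = 124.8 mg
C₀ = F·Dose / Vd = 124.8 / 386 = 0.3233 mg/L
k = ln2 / t½ = 0.693147 / 32.0 = 0.02166 h⁻¹
C = C₀ · e^(−k·t) = 0.3233 × e^(−0.02166 × 112)
  = 0.3233 × 0.08840 = 0.02858 mg/L
(0.02858 mg/L = 0.02858 µg/mL)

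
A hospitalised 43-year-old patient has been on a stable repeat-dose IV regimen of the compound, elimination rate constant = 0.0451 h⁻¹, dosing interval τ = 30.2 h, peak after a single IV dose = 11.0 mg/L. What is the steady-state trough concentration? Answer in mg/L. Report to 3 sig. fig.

3.79 mg/L

e^(−kτ) = e^(−0.04510 × 30.2) = 0.2561
Accumulation ratio R = 1 / (1 − e^(−kτ)) = 1 / (1 − 0.2561) = 1.344
Steady-state trough = C₀ × R × e^(−kτ) = 11.0 × 1.344 × 0.2561 = 3.786 mg/L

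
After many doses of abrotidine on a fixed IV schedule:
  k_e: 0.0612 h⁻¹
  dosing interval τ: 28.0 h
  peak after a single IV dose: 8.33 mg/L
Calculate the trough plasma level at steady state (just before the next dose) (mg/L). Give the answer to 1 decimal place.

1.8 mg/L

e^(−kτ) = e^(−0.06120 × 28.0) = 0.1802
Accumulation ratio R = 1 / (1 − e^(−kτ)) = 1 / (1 − 0.1802) = 1.220
Steady-state trough = C₀ × R × e^(−kτ) = 8.33 × 1.220 × 0.1802 = 1.831 mg/L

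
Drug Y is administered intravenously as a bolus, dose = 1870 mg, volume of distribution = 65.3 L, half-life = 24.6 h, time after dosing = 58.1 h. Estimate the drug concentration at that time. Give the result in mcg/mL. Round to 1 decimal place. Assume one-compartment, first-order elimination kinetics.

5.6 mcg/mL

C₀ = Dose / Vd = 1870 / 65.3 = 28.64 mg/L
k = ln2 / t½ = 0.693147 / 24.6 = 0.02818 h⁻¹
C = C₀ · e^(−k·t) = 28.64 × e^(−0.02818 × 58.1)
  = 28.64 × 0.1945 = 5.570 mg/L
(5.570 mg/L = 5.570 mcg/mL)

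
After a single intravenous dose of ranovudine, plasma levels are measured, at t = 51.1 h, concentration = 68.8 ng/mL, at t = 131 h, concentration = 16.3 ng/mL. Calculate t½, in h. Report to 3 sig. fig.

38.5 h

k = ln(C₁/C₂) / (t₂ − t₁) = ln(68.8/16.3) / (131 − 51.1)
  = 1.440 / 79.90 = 0.01802 h⁻¹
t½ = ln2 / k = 0.693147 / 0.01802 = 38.47 h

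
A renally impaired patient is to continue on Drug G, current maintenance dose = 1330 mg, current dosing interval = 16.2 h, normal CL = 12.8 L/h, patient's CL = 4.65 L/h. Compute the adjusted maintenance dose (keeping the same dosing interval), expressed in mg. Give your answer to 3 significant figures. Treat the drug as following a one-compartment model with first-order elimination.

To keep the same average steady-state level, dosing rate must scale with clearance.
CL ratio = 4.65 / 12.8 = 0.3633
New dose (same interval) = 1330 × 0.3633 = 483.2 mg

483 mg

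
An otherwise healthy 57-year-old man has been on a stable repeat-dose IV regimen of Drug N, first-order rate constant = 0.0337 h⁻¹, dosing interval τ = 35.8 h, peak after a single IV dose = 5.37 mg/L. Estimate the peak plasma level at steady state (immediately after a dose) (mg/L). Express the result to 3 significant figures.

7.66 mg/L

e^(−kτ) = e^(−0.03370 × 35.8) = 0.2993
Accumulation ratio R = 1 / (1 − e^(−kτ)) = 1 / (1 − 0.2993) = 1.427
Steady-state peak = C₀ × R = 5.37 × 1.427 = 7.663 mg/L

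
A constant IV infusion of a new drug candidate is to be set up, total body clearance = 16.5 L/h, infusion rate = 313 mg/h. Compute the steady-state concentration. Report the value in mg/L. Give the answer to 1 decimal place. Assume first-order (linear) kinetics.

At steady state Css = R₀ / CL = 313 / 16.50 = 18.97 mg/L

19.0 mg/L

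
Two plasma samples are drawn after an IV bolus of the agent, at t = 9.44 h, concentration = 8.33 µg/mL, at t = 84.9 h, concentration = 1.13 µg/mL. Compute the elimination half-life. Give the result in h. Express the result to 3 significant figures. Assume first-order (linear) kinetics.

26.2 h

k = ln(C₁/C₂) / (t₂ − t₁) = ln(8.33/1.13) / (84.9 − 9.44)
  = 1.998 / 75.46 = 0.02648 h⁻¹
t½ = ln2 / k = 0.693147 / 0.02648 = 26.18 h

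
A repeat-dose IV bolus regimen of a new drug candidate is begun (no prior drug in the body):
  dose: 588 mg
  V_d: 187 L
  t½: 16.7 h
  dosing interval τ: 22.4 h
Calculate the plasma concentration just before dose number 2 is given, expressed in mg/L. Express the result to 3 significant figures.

C₀ per dose = Dose / Vd = 588 / 187 = 3.144 mg/L
k = ln2 / t½ = 0.693147 / 16.7 = 0.04151 h⁻¹
Fraction remaining after one interval: r = e^(−kτ) = e^(−0.04151 × 22.4) = 0.3946
Before dose 2, 1 dose has been given (aged 1τ).
C_trough = C₀ × r = 3.144 × 0.3946 = 1.241 mg/L

1.24 mg/L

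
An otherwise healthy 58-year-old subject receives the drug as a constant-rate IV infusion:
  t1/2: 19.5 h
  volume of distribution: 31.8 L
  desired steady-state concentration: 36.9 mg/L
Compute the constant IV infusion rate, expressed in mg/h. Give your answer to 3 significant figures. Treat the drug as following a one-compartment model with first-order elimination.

41.7 mg/h

k = ln2 / t½ = 0.693147 / 19.5 = 0.03555 h⁻¹
CL = k × Vd = 0.03555 × 31.8 = 1.130 L/h
At steady state, infusion rate R₀ = Css × CL = 36.9 × 1.130 = 41.70 mg/h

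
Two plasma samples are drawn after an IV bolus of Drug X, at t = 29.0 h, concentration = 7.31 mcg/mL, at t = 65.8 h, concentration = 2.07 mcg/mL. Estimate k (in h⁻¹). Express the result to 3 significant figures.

0.0343 h⁻¹

k = ln(C₁/C₂) / (t₂ − t₁) = ln(7.31/2.07) / (65.8 − 29.0)
  = 1.262 / 36.80 = 0.03429 h⁻¹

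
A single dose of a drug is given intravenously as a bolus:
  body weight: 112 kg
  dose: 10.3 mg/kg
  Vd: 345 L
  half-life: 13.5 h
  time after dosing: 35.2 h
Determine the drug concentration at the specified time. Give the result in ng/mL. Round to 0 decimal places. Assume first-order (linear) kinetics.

Total dose = 10.3 × 112 = 1154 mg
C₀ = Dose / Vd = 1154 / 345 = 3.345 mg/L
k = ln2 / t½ = 0.693147 / 13.5 = 0.05134 h⁻¹
C = C₀ · e^(−k·t) = 3.345 × e^(−0.05134 × 35.2)
  = 3.345 × 0.1641 = 0.5489 mg/L
Convert: 0.5489 mg/L × 1000 = 548.9 ng/mL

549 ng/mL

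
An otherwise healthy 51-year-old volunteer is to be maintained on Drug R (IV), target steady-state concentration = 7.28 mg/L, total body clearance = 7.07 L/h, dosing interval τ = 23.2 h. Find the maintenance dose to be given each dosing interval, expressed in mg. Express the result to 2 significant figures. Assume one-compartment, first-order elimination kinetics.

At steady state, Dose/τ = Css × CL.
Dose = Css × CL × τ = 7.28 × 7.070 × 23.2 = 1194 mg

1200 mg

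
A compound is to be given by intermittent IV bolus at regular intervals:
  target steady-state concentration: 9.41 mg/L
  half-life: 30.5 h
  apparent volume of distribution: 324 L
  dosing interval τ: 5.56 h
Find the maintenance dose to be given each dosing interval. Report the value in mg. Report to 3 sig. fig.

k = ln2 / t½ = 0.693147 / 30.5 = 0.02273 h⁻¹
CL = k × Vd = 0.02273 × 324 = 7.365 L/h
At steady state, Dose/τ = Css × CL.
Dose = Css × CL × τ = 9.41 × 7.365 × 5.56 = 385.3 mg

385 mg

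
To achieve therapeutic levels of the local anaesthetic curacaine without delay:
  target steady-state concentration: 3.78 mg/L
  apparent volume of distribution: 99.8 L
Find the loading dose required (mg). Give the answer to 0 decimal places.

377 mg

LD = Css × Vd = 3.78 × 99.8 = 377.2 mg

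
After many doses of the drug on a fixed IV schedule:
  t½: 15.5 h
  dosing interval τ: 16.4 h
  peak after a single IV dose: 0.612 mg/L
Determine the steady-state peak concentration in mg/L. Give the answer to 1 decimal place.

k = ln2 / t½ = 0.693147 / 15.5 = 0.04472 h⁻¹
e^(−kτ) = e^(−0.04472 × 16.4) = 0.4803
Accumulation ratio R = 1 / (1 − e^(−kτ)) = 1 / (1 − 0.4803) = 1.924
Steady-state peak = C₀ × R = 0.612 × 1.924 = 1.177 mg/L

1.2 mg/L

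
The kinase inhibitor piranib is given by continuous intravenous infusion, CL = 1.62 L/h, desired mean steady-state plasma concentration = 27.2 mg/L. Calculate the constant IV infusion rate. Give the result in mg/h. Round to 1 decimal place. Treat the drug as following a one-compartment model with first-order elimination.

44.1 mg/h

At steady state, infusion rate R₀ = Css × CL = 27.2 × 1.620 = 44.06 mg/h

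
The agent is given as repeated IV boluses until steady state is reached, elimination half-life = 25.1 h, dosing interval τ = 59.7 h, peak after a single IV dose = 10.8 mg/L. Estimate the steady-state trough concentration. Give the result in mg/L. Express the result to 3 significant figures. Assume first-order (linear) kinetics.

k = ln2 / t½ = 0.693147 / 25.1 = 0.02762 h⁻¹
e^(−kτ) = e^(−0.02762 × 59.7) = 0.1923
Accumulation ratio R = 1 / (1 − e^(−kτ)) = 1 / (1 − 0.1923) = 1.238
Steady-state trough = C₀ × R × e^(−kτ) = 10.8 × 1.238 × 0.1923 = 2.571 mg/L

2.57 mg/L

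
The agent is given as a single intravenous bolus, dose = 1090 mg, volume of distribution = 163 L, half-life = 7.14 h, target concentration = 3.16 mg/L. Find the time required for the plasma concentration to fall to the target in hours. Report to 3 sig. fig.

7.72 h

C₀ = Dose / Vd = 1090 / 163 = 6.687 mg/L
k = ln2 / t½ = 0.693147 / 7.14 = 0.09708 h⁻¹
t = ln(C₀ / C) / k = ln(6.687 / 3.16) / 0.09708
  = ln(2.116) / 0.09708 = 0.7495 / 0.09708 = 7.720 h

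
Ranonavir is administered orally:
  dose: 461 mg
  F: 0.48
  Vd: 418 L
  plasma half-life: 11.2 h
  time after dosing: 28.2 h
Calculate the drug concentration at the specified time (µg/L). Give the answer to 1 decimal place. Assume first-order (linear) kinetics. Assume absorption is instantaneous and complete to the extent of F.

Amount reaching circulation = F × Dose = 0.48 × 461.0 = 221.3 mg
C₀ = F·Dose / Vd = 221.3 / 418 = 0.5294 mg/L
k = ln2 / t½ = 0.693147 / 11.2 = 0.06189 h⁻¹
C = C₀ · e^(−k·t) = 0.5294 × e^(−0.06189 × 28.2)
  = 0.5294 × 0.1746 = 0.09243 mg/L
Convert: 0.09243 mg/L × 1000 = 92.43 µg/L

92.4 µg/L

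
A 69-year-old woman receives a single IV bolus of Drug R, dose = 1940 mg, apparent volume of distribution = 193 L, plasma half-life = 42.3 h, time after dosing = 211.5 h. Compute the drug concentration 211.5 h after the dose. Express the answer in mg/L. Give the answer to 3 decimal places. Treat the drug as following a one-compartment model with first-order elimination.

0.314 mg/L

C₀ = Dose / Vd = 1940 / 193 = 10.05 mg/L
k = ln2 / t½ = 0.693147 / 42.3 = 0.01639 h⁻¹
t / t½ = 211.5 / 42.3 = 5 half-lives
C = C₀ × (1/2)^5 = 10.05 × 0.03125 = 0.3141 mg/L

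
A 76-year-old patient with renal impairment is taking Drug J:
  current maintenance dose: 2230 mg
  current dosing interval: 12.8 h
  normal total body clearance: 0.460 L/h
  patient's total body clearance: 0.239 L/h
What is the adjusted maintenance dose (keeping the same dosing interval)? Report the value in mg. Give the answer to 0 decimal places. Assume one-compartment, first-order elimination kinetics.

To keep the same average steady-state level, dosing rate must scale with clearance.
CL ratio = 0.239 / 0.460 = 0.5196
New dose (same interval) = 2230 × 0.5196 = 1159 mg

1159 mg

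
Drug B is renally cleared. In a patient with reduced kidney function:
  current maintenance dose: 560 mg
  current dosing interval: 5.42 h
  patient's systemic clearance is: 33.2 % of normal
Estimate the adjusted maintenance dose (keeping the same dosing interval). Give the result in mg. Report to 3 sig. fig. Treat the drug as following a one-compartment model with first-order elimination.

To keep the same average steady-state level, dosing rate must scale with clearance.
CL ratio = 33.2 / 100 = 0.3320
New dose (same interval) = 560 × 0.3320 = 185.9 mg

186 mg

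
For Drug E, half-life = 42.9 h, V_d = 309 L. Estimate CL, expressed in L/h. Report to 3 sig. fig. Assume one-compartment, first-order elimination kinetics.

k = ln2 / t½ = 0.693147 / 42.9 = 0.01616 h⁻¹
CL = k × Vd = 0.01616 × 309 = 4.993 L/h

4.99 L/h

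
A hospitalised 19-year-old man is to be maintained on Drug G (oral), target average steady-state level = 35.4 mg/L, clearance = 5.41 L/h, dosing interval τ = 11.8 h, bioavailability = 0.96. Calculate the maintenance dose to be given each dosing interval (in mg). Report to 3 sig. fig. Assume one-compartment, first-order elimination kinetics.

At steady state, F × (Dose/τ) = Css × CL.
Dose = Css × CL × τ / F = 35.4 × 5.410 × 11.8 / 0.96 = 2354 mg

2350 mg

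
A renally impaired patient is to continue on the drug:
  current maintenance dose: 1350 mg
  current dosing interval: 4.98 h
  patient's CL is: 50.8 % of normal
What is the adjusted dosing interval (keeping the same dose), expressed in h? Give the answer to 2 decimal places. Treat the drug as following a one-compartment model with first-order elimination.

To keep the same average steady-state level, dosing rate must scale with clearance.
CL ratio = 50.8 / 100 = 0.5080
New interval (same dose) = 4.98 / 0.5080 = 9.803 h

9.80 h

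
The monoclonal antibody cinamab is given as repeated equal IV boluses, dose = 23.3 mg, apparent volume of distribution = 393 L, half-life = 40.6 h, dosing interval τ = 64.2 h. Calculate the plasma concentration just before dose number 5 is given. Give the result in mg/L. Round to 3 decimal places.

C₀ per dose = Dose / Vd = 23.3 / 393 = 0.05929 mg/L
k = ln2 / t½ = 0.693147 / 40.6 = 0.01707 h⁻¹
Fraction remaining after one interval: r = e^(−kτ) = e^(−0.01707 × 64.2) = 0.3342
Before dose 5, 4 doses have been given (aged 1τ, 2τ, 3τ, 4τ).
C_trough = C₀ × (r + r² + … + r^4) = C₀ × r(1−r^4)/(1−r)
        = 0.05929 × 0.3342 × (1 − 0.01247) / (1 − 0.3342) = 0.02939 mg/L

0.029 mg/L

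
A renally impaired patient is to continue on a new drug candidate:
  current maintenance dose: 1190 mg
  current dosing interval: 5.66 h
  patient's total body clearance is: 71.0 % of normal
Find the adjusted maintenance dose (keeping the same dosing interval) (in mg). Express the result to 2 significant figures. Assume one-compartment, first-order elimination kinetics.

840 mg

To keep the same average steady-state level, dosing rate must scale with clearance.
CL ratio = 71.0 / 100 = 0.7100
New dose (same interval) = 1190 × 0.7100 = 844.9 mg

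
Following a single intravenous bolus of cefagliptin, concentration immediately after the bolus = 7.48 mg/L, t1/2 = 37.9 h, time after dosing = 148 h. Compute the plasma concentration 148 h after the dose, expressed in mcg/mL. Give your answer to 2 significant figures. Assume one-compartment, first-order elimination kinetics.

k = ln2 / t½ = 0.693147 / 37.9 = 0.01829 h⁻¹
C = C₀ · e^(−k·t) = 7.480 × e^(−0.01829 × 148)
  = 7.480 × 0.06674 = 0.4992 mg/L
(0.4992 mg/L = 0.4992 mcg/mL)

0.50 mcg/mL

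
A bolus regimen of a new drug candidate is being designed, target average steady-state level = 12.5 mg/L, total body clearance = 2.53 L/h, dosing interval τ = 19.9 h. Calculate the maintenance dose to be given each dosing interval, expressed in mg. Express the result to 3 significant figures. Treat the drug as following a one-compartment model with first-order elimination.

At steady state, Dose/τ = Css × CL.
Dose = Css × CL × τ = 12.5 × 2.530 × 19.9 = 629.3 mg

629 mg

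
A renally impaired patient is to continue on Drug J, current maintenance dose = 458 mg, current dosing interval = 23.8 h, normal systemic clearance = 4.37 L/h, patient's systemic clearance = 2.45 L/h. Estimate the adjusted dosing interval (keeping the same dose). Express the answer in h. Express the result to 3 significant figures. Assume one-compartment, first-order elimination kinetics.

42.5 h

To keep the same average steady-state level, dosing rate must scale with clearance.
CL ratio = 2.45 / 4.37 = 0.5606
New interval (same dose) = 23.8 / 0.5606 = 42.45 h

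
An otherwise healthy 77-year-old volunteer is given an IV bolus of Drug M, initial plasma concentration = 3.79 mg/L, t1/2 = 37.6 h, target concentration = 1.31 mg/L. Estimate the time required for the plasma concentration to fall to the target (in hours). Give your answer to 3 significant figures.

57.6 h

k = ln2 / t½ = 0.693147 / 37.6 = 0.01843 h⁻¹
t = ln(C₀ / C) / k = ln(3.790 / 1.31) / 0.01843
  = ln(2.893) / 0.01843 = 1.062 / 0.01843 = 57.62 h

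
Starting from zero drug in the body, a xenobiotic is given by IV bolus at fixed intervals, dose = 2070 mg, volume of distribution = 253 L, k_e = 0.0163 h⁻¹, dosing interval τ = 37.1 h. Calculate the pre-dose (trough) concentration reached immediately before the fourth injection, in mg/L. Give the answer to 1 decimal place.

C₀ per dose = Dose / Vd = 2070 / 253 = 8.182 mg/L
Fraction remaining after one interval: r = e^(−kτ) = e^(−0.01630 × 37.1) = 0.5462
Before dose 4, 3 doses have been given (aged 1τ, 2τ, 3τ).
C_trough = C₀ × (r + r² + … + r^3) = C₀ × r(1−r^3)/(1−r)
        = 8.182 × 0.5462 × (1 − 0.1630) / (1 − 0.5462) = 8.243 mg/L

8.2 mg/L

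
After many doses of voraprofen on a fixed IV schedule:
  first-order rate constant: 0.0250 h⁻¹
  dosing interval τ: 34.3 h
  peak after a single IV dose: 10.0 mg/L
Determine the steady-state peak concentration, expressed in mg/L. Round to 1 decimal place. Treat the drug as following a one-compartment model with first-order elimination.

17.4 mg/L

e^(−kτ) = e^(−0.02500 × 34.3) = 0.4242
Accumulation ratio R = 1 / (1 − e^(−kτ)) = 1 / (1 − 0.4242) = 1.737
Steady-state peak = C₀ × R = 10.0 × 1.737 = 17.37 mg/L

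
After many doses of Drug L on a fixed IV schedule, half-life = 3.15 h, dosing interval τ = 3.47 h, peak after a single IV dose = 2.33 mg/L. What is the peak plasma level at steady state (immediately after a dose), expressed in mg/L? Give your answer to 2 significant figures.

k = ln2 / t½ = 0.693147 / 3.15 = 0.2200 h⁻¹
e^(−kτ) = e^(−0.2200 × 3.47) = 0.4661
Accumulation ratio R = 1 / (1 − e^(−kτ)) = 1 / (1 − 0.4661) = 1.873
Steady-state peak = C₀ × R = 2.33 × 1.873 = 4.364 mg/L

4.4 mg/L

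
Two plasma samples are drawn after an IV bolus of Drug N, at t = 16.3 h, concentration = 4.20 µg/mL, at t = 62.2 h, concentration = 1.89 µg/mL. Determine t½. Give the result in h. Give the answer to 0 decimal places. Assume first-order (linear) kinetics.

k = ln(C₁/C₂) / (t₂ − t₁) = ln(4.20/1.89) / (62.2 − 16.3)
  = 0.7985 / 45.90 = 0.01740 h⁻¹
t½ = ln2 / k = 0.693147 / 0.01740 = 39.84 h

40 h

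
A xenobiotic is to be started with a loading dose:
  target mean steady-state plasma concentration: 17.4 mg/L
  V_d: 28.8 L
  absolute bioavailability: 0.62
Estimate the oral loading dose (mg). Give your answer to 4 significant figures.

LD = Css × Vd / F = 17.4 × 28.8 / 0.62 = 808.3 mg

808.3 mg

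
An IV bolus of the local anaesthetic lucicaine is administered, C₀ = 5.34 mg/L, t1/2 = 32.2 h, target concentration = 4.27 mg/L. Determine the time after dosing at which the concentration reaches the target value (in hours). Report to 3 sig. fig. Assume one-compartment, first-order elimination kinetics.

k = ln2 / t½ = 0.693147 / 32.2 = 0.02153 h⁻¹
t = ln(C₀ / C) / k = ln(5.340 / 4.27) / 0.02153
  = ln(1.251) / 0.02153 = 0.2239 / 0.02153 = 10.40 h

10.4 h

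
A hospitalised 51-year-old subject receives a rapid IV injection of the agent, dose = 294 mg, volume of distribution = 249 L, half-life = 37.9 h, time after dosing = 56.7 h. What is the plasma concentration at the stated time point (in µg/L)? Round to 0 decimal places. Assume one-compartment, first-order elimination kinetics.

C₀ = Dose / Vd = 294.0 / 249 = 1.181 mg/L
k = ln2 / t½ = 0.693147 / 37.9 = 0.01829 h⁻¹
C = C₀ · e^(−k·t) = 1.181 × e^(−0.01829 × 56.7)
  = 1.181 × 0.3545 = 0.4187 mg/L
Convert: 0.4187 mg/L × 1000 = 418.7 µg/L

419 µg/L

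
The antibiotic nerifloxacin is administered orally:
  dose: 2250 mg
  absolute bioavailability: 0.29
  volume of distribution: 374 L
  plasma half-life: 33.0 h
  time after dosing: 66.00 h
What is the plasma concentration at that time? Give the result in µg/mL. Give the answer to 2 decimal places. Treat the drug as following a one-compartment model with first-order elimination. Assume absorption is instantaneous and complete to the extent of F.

0.44 µg/mL

Amount reaching circulation = F × Dose = 0.29 × 2250 = 652.5 mg
C₀ = F·Dose / Vd = 652.5 / 374 = 1.745 mg/L
k = ln2 / t½ = 0.693147 / 33.0 = 0.02100 h⁻¹
t / t½ = 66.00 / 33.0 = 2 half-lives
C = C₀ × (1/2)^2 = 1.745 × 0.2500 = 0.4363 mg/L
(0.4363 mg/L = 0.4363 µg/mL)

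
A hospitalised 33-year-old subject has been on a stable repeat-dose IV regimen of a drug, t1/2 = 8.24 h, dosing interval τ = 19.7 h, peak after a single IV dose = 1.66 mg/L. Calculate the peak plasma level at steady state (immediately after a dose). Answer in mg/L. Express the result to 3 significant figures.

k = ln2 / t½ = 0.693147 / 8.24 = 0.08412 h⁻¹
e^(−kτ) = e^(−0.08412 × 19.7) = 0.1907
Accumulation ratio R = 1 / (1 − e^(−kτ)) = 1 / (1 − 0.1907) = 1.236
Steady-state peak = C₀ × R = 1.66 × 1.236 = 2.052 mg/L

2.05 mg/L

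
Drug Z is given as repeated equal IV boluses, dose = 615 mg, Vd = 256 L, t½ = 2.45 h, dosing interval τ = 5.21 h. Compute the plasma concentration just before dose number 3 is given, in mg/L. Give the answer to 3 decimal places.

C₀ per dose = Dose / Vd = 615 / 256 = 2.402 mg/L
k = ln2 / t½ = 0.693147 / 2.45 = 0.2829 h⁻¹
Fraction remaining after one interval: r = e^(−kτ) = e^(−0.2829 × 5.21) = 0.2290
Before dose 3, 2 doses have been given (aged 1τ, 2τ).
C_trough = C₀ × (r + r²) = 2.402 × (0.2290 + 0.05244) = 0.6760 mg/L

0.676 mg/L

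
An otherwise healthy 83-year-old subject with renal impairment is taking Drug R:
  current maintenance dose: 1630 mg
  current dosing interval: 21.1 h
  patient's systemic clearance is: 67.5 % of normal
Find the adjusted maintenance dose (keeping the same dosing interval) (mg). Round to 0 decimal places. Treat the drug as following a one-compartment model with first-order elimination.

1100 mg

To keep the same average steady-state level, dosing rate must scale with clearance.
CL ratio = 67.5 / 100 = 0.6750
New dose (same interval) = 1630 × 0.6750 = 1100 mg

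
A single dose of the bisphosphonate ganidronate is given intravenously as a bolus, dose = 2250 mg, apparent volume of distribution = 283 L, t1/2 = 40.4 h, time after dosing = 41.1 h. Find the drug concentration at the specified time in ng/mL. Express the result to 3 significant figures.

3930 ng/mL

C₀ = Dose / Vd = 2250 / 283 = 7.951 mg/L
k = ln2 / t½ = 0.693147 / 40.4 = 0.01716 h⁻¹
C = C₀ · e^(−k·t) = 7.951 × e^(−0.01716 × 41.1)
  = 7.951 × 0.4940 = 3.928 mg/L
Convert: 3.928 mg/L × 1000 = 3928 ng/mL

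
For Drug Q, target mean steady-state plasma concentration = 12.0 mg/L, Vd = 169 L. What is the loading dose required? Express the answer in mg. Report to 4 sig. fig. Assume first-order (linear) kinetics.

LD = Css × Vd = 12.0 × 169 = 2028 mg

2028 mg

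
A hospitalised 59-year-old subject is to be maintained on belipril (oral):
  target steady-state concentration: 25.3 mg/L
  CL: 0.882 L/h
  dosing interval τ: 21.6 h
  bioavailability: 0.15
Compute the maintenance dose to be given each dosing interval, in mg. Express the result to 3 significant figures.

At steady state, F × (Dose/τ) = Css × CL.
Dose = Css × CL × τ / F = 25.3 × 0.8820 × 21.6 / 0.15 = 3213 mg

3210 mg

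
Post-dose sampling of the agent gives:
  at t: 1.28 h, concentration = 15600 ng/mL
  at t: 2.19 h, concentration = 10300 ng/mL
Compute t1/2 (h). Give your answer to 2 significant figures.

1.5 h

k = ln(C₁/C₂) / (t₂ − t₁) = ln(15600/10300) / (2.19 − 1.28)
  = 0.4151 / 0.9100 = 0.4562 h⁻¹
t½ = ln2 / k = 0.693147 / 0.4562 = 1.519 h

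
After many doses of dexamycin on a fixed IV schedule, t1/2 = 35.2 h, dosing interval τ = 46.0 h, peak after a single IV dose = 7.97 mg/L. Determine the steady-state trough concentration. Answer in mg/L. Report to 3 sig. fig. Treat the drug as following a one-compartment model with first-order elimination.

k = ln2 / t½ = 0.693147 / 35.2 = 0.01969 h⁻¹
e^(−kτ) = e^(−0.01969 × 46.0) = 0.4042
Accumulation ratio R = 1 / (1 − e^(−kτ)) = 1 / (1 − 0.4042) = 1.678
Steady-state trough = C₀ × R × e^(−kτ) = 7.97 × 1.678 × 0.4042 = 5.406 mg/L

5.41 mg/L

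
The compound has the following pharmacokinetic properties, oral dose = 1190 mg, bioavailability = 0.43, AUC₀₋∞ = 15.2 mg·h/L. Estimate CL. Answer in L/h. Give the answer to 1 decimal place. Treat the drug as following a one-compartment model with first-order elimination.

CL = F·Dose / AUC = 0.43 × 1190 / 15.2 = 33.66 L/h

33.7 L/h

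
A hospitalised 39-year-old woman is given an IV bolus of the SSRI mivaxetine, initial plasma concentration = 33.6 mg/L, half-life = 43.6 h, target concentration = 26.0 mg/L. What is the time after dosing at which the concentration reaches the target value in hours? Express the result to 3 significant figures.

16.1 h

k = ln2 / t½ = 0.693147 / 43.6 = 0.01590 h⁻¹
t = ln(C₀ / C) / k = ln(33.60 / 26.0) / 0.01590
  = ln(1.292) / 0.01590 = 0.2562 / 0.01590 = 16.11 h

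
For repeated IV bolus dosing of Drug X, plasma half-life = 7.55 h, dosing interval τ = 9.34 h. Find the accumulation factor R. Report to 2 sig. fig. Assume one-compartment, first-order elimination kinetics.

1.7

k = ln2 / t½ = 0.693147 / 7.55 = 0.09181 h⁻¹
e^(−kτ) = e^(−0.09181 × 9.34) = 0.4242
Accumulation ratio R = 1 / (1 − e^(−kτ)) = 1 / (1 − 0.4242) = 1.737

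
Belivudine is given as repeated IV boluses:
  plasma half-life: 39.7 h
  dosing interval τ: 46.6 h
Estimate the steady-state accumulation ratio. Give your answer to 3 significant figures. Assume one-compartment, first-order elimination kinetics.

k = ln2 / t½ = 0.693147 / 39.7 = 0.01746 h⁻¹
e^(−kτ) = e^(−0.01746 × 46.6) = 0.4432
Accumulation ratio R = 1 / (1 − e^(−kτ)) = 1 / (1 − 0.4432) = 1.796

1.80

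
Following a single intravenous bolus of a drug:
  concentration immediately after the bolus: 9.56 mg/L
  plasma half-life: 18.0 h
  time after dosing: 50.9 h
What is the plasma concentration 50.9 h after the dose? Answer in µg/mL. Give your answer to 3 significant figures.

k = ln2 / t½ = 0.693147 / 18.0 = 0.03851 h⁻¹
C = C₀ · e^(−k·t) = 9.560 × e^(−0.03851 × 50.9)
  = 9.560 × 0.1408 = 1.346 mg/L
(1.346 mg/L = 1.346 µg/mL)

1.35 µg/mL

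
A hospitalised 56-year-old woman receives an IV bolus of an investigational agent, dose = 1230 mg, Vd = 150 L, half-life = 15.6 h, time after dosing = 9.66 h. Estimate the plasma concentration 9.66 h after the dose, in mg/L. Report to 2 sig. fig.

5.3 mg/L

C₀ = Dose / Vd = 1230 / 150 = 8.200 mg/L
k = ln2 / t½ = 0.693147 / 15.6 = 0.04443 h⁻¹
C = C₀ · e^(−k·t) = 8.200 × e^(−0.04443 × 9.66)
  = 8.200 × 0.6510 = 5.338 mg/L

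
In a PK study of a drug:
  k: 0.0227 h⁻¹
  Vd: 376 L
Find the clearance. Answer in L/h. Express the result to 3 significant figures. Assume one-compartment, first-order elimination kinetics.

CL = k × Vd = 0.0227 × 376 = 8.535 L/h

8.54 L/h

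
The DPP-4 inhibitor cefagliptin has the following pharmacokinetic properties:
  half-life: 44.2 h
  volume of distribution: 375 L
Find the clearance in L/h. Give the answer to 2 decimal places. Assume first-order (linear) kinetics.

k = ln2 / t½ = 0.693147 / 44.2 = 0.01568 h⁻¹
CL = k × Vd = 0.01568 × 375 = 5.880 L/h

5.88 L/h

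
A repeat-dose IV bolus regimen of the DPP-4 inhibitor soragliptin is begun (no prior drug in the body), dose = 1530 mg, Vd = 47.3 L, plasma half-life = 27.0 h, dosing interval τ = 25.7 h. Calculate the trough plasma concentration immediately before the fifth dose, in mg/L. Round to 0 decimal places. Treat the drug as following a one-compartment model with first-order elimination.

32 mg/L

C₀ per dose = Dose / Vd = 1530 / 47.3 = 32.35 mg/L
k = ln2 / t½ = 0.693147 / 27.0 = 0.02567 h⁻¹
Fraction remaining after one interval: r = e^(−kτ) = e^(−0.02567 × 25.7) = 0.5170
Before dose 5, 4 doses have been given (aged 1τ, 2τ, 3τ, 4τ).
C_trough = C₀ × (r + r² + … + r^4) = C₀ × r(1−r^4)/(1−r)
        = 32.35 × 0.5170 × (1 − 0.07144) / (1 − 0.5170) = 32.15 mg/L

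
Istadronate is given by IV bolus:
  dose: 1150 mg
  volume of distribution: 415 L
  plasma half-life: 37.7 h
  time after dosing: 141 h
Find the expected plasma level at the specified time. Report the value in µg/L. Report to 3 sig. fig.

C₀ = Dose / Vd = 1150 / 415 = 2.771 mg/L
k = ln2 / t½ = 0.693147 / 37.7 = 0.01839 h⁻¹
C = C₀ · e^(−k·t) = 2.771 × e^(−0.01839 × 141)
  = 2.771 × 0.07480 = 0.2073 mg/L
Convert: 0.2073 mg/L × 1000 = 207.3 µg/L

207 µg/L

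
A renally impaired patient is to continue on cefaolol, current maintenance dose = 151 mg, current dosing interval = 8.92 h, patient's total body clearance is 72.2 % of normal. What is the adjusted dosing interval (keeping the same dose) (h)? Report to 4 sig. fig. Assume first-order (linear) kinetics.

12.35 h

To keep the same average steady-state level, dosing rate must scale with clearance.
CL ratio = 72.2 / 100 = 0.7220
New interval (same dose) = 8.92 / 0.7220 = 12.35 h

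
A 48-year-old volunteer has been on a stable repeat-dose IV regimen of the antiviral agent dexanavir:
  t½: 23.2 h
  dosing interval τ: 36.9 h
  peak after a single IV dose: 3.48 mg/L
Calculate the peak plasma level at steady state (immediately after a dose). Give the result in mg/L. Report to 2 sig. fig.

5.2 mg/L

k = ln2 / t½ = 0.693147 / 23.2 = 0.02988 h⁻¹
e^(−kτ) = e^(−0.02988 × 36.9) = 0.3320
Accumulation ratio R = 1 / (1 − e^(−kτ)) = 1 / (1 − 0.3320) = 1.497
Steady-state peak = C₀ × R = 3.48 × 1.497 = 5.210 mg/L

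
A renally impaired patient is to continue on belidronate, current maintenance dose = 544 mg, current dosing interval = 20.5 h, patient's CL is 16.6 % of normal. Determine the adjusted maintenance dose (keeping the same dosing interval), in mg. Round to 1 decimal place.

To keep the same average steady-state level, dosing rate must scale with clearance.
CL ratio = 16.6 / 100 = 0.1660
New dose (same interval) = 544 × 0.1660 = 90.30 mg

90.3 mg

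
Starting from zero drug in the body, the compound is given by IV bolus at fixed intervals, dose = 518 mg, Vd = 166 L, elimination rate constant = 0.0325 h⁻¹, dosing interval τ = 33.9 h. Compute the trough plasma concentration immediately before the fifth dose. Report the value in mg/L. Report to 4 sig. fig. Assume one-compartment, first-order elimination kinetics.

C₀ per dose = Dose / Vd = 518 / 166 = 3.120 mg/L
Fraction remaining after one interval: r = e^(−kτ) = e^(−0.03250 × 33.9) = 0.3323
Before dose 5, 4 doses have been given (aged 1τ, 2τ, 3τ, 4τ).
C_trough = C₀ × (r + r² + … + r^4) = C₀ × r(1−r^4)/(1−r)
        = 3.120 × 0.3323 × (1 − 0.01219) / (1 − 0.3323) = 1.534 mg/L

1.534 mg/L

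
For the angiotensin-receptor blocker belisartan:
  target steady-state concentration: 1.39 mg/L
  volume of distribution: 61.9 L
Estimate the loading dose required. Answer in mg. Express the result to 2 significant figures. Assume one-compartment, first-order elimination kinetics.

86 mg

LD = Css × Vd = 1.39 × 61.9 = 86.04 mg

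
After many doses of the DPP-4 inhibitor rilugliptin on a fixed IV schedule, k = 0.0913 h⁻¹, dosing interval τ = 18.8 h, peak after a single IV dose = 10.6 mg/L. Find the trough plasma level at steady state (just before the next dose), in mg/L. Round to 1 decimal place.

2.3 mg/L

e^(−kτ) = e^(−0.09130 × 18.8) = 0.1797
Accumulation ratio R = 1 / (1 − e^(−kτ)) = 1 / (1 − 0.1797) = 1.219
Steady-state trough = C₀ × R × e^(−kτ) = 10.6 × 1.219 × 0.1797 = 2.322 mg/L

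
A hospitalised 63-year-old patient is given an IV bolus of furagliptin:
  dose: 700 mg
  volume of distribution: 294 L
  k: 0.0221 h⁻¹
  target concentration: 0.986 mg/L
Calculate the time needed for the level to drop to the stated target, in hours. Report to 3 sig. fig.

C₀ = Dose / Vd = 700.0 / 294 = 2.381 mg/L
t = ln(C₀ / C) / k = ln(2.381 / 0.986) / 0.02210
  = ln(2.415) / 0.02210 = 0.8817 / 0.02210 = 39.90 h

39.9 h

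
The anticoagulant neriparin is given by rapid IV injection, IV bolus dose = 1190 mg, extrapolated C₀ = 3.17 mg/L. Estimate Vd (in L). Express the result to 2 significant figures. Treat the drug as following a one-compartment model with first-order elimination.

Vd = Dose / C₀ = 1190 / 3.17 = 375.4 L

380 L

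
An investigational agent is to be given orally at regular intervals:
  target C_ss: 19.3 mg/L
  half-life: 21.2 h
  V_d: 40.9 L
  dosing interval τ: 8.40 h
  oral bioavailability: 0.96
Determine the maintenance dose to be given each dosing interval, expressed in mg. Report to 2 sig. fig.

230 mg

k = ln2 / t½ = 0.693147 / 21.2 = 0.03270 h⁻¹
CL = k × Vd = 0.03270 × 40.9 = 1.337 L/h
At steady state, F × (Dose/τ) = Css × CL.
Dose = Css × CL × τ / F = 19.3 × 1.337 × 8.40 / 0.96 = 225.8 mg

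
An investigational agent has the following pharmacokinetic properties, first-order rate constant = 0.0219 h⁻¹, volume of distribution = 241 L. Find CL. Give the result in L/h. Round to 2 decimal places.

5.28 L/h

CL = k × Vd = 0.0219 × 241 = 5.278 L/h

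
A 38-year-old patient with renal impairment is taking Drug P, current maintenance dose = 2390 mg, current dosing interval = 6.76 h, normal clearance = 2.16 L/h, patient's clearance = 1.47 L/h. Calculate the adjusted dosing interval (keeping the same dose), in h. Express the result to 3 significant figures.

9.93 h

To keep the same average steady-state level, dosing rate must scale with clearance.
CL ratio = 1.47 / 2.16 = 0.6806
New interval (same dose) = 6.76 / 0.6806 = 9.932 h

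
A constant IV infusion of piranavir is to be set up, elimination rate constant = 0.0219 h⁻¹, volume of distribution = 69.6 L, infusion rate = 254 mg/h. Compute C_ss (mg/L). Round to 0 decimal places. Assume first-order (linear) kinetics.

167 mg/L

CL = k × Vd = 0.02190 × 69.6 = 1.524 L/h
At steady state Css = R₀ / CL = 254 / 1.524 = 166.7 mg/L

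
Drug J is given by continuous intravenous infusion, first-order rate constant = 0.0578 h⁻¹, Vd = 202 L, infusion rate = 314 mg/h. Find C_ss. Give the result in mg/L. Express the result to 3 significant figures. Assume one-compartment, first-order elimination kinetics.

26.9 mg/L

CL = k × Vd = 0.05780 × 202 = 11.68 L/h
At steady state Css = R₀ / CL = 314 / 11.68 = 26.88 mg/L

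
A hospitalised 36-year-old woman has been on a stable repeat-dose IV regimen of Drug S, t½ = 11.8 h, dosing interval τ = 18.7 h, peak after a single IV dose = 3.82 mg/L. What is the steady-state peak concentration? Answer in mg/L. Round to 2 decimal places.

5.73 mg/L

k = ln2 / t½ = 0.693147 / 11.8 = 0.05874 h⁻¹
e^(−kτ) = e^(−0.05874 × 18.7) = 0.3334
Accumulation ratio R = 1 / (1 − e^(−kτ)) = 1 / (1 − 0.3334) = 1.500
Steady-state peak = C₀ × R = 3.82 × 1.500 = 5.730 mg/L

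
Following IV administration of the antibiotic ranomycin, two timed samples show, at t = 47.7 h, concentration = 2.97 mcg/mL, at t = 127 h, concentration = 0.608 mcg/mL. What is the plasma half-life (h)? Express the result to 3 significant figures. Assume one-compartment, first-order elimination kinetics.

k = ln(C₁/C₂) / (t₂ − t₁) = ln(2.97/0.608) / (127 − 47.7)
  = 1.586 / 79.30 = 0.02000 h⁻¹
t½ = ln2 / k = 0.693147 / 0.02000 = 34.66 h

34.7 h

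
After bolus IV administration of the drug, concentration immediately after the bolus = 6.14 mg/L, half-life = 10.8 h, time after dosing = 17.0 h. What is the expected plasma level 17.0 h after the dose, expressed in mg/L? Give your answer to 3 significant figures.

2.06 mg/L

k = ln2 / t½ = 0.693147 / 10.8 = 0.06418 h⁻¹
C = C₀ · e^(−k·t) = 6.140 × e^(−0.06418 × 17.0)
  = 6.140 × 0.3359 = 2.062 mg/L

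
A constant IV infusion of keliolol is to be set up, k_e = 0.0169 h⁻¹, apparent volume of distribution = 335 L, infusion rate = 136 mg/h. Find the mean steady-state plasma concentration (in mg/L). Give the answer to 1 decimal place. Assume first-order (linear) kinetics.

24.0 mg/L

CL = k × Vd = 0.01690 × 335 = 5.662 L/h
At steady state Css = R₀ / CL = 136 / 5.662 = 24.02 mg/L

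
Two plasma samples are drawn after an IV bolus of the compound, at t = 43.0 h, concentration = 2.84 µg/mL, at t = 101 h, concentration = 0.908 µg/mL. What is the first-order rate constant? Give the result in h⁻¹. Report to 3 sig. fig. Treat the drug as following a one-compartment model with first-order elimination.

k = ln(C₁/C₂) / (t₂ − t₁) = ln(2.84/0.908) / (101 − 43.0)
  = 1.140 / 58.00 = 0.01966 h⁻¹

0.0197 h⁻¹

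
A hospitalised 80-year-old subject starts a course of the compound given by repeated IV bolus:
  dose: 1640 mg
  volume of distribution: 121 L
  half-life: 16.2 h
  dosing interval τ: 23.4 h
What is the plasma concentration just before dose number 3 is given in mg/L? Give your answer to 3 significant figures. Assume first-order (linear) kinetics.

6.81 mg/L

C₀ per dose = Dose / Vd = 1640 / 121 = 13.55 mg/L
k = ln2 / t½ = 0.693147 / 16.2 = 0.04279 h⁻¹
Fraction remaining after one interval: r = e^(−kτ) = e^(−0.04279 × 23.4) = 0.3674
Before dose 3, 2 doses have been given (aged 1τ, 2τ).
C_trough = C₀ × (r + r²) = 13.55 × (0.3674 + 0.1350) = 6.808 mg/L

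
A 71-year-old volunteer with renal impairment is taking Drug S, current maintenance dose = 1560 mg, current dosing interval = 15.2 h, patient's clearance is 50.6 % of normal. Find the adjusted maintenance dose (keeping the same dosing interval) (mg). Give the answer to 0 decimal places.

789 mg

To keep the same average steady-state level, dosing rate must scale with clearance.
CL ratio = 50.6 / 100 = 0.5060
New dose (same interval) = 1560 × 0.5060 = 789.4 mg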